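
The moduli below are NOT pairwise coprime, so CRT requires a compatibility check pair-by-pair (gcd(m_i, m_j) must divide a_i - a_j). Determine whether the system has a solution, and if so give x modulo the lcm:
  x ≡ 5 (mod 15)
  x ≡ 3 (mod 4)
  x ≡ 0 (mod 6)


Moduli 15, 4, 6 are not pairwise coprime, so CRT works modulo lcm(m_i) when all pairwise compatibility conditions hold.
Pairwise compatibility: gcd(m_i, m_j) must divide a_i - a_j for every pair.
Merge one congruence at a time:
  Start: x ≡ 5 (mod 15).
  Combine with x ≡ 3 (mod 4): gcd(15, 4) = 1; 3 - 5 = -2, which IS divisible by 1, so compatible.
    Write x = 5 + 15·t and substitute into x ≡ 3 (mod 4): 15·t ≡ 3 − 5 = -2 (mod 4).
    Reduce coefficients mod 4: 3·t ≡ 2 (mod 4).
    The inverse of 3 mod 4 is 3 (since 3·3 = 9 = 2·4 + 1), so t ≡ 3·2 = 6 ≡ 2 (mod 4).
    Then x = 5 + 15·2 = 35, valid modulo lcm(15, 4) = 60: x ≡ 35 (mod 60).
  Combine with x ≡ 0 (mod 6): gcd(60, 6) = 6, and 0 - 35 = -35 is NOT divisible by 6.
    ⇒ system is inconsistent (no integer solution).

No solution (the system is inconsistent).


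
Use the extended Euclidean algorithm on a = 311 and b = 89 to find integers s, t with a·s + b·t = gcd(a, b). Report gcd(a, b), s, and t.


Euclidean algorithm on (311, 89) — divide until remainder is 0:
  311 = 3 · 89 + 44
  89 = 2 · 44 + 1
  44 = 44 · 1 + 0
gcd(311, 89) = 1.
Track Bezout coefficients alongside the remainders: start with r₀ = 311 = a·1 + b·0 (s = 1, t = 0) and r₁ = 89 = a·0 + b·1 (s = 0, t = 1); each new remainder r_{k+1} = r_{k-1} − q_k·r_k inherits s_{k+1} = s_{k-1} − q_k·s_k, t_{k+1} = t_{k-1} − q_k·t_k, so r_k = a·s_k + b·t_k at every step:
  q = 3: r = 44, s = 1 − 3·0 = 1, t = 0 − 3·1 = -3  (check: 311·1 + 89·(-3) = 44)
  q = 2: r = 1, s = 0 − 2·1 = -2, t = 1 − 2·(-3) = 7  (check: 311·(-2) + 89·7 = 1)
The row with r = 1 (the gcd) gives the Bezout coefficients s = -2, t = 7.
Result: 311 · (-2) + 89 · (7) = 1.

gcd(311, 89) = 1; s = -2, t = 7 (check: 311·(-2) + 89·7 = 1).


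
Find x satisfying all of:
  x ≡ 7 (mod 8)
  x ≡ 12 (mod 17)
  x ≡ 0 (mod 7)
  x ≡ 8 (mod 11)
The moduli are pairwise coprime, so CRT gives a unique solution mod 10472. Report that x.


Product of moduli M = 8 · 17 · 7 · 11 = 10472.
Merge one congruence at a time:
  Start: x ≡ 7 (mod 8).
  Combine with x ≡ 12 (mod 17); new modulus lcm = 136.
    Write x = 7 + 8·t and substitute into x ≡ 12 (mod 17): 8·t ≡ 12 − 7 = 5 (mod 17).
    The inverse of 8 mod 17 is 15 (since 8·15 = 120 = 7·17 + 1), so t ≡ 15·5 = 75 ≡ 7 (mod 17).
    Then x = 7 + 8·7 = 63, valid modulo lcm(8, 17) = 136: x ≡ 63 (mod 136).
  Combine with x ≡ 0 (mod 7); new modulus lcm = 952.
    Write x = 63 + 136·t and substitute into x ≡ 0 (mod 7): 136·t ≡ 0 − 63 = -63 (mod 7).
    Reduce coefficients mod 7: 3·t ≡ 0 (mod 7).
    The inverse of 3 mod 7 is 5 (since 3·5 = 15 = 2·7 + 1), so t ≡ 5·0 = 0 ≡ 0 (mod 7).
    Then x = 63 + 136·0 = 63, valid modulo lcm(136, 7) = 952: x ≡ 63 (mod 952).
  Combine with x ≡ 8 (mod 11); new modulus lcm = 10472.
    Write x = 63 + 952·t and substitute into x ≡ 8 (mod 11): 952·t ≡ 8 − 63 = -55 (mod 11).
    Reduce coefficients mod 11: 6·t ≡ 0 (mod 11).
    The inverse of 6 mod 11 is 2 (since 6·2 = 12 = 1·11 + 1), so t ≡ 2·0 = 0 ≡ 0 (mod 11).
    Then x = 63 + 952·0 = 63, valid modulo lcm(952, 11) = 10472: x ≡ 63 (mod 10472).
Verify against each original: 63 mod 8 = 7, 63 mod 17 = 12, 63 mod 7 = 0, 63 mod 11 = 8.

x ≡ 63 (mod 10472).


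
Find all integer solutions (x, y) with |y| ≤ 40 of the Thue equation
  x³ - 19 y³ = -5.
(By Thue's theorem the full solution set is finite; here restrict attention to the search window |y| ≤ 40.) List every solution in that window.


The equation is x³ - 19y³ = -5. For fixed y, x³ = 19·y³ − 5, so a solution requires the RHS to be a perfect cube.
Strategy: iterate y from -40 to 40, compute RHS = 19·y³ − 5, and check whether it is a (positive or negative) perfect cube.
Check small values of y:
  y = 0: RHS = -5 is not a perfect cube.
  y = 1: RHS = 14 is not a perfect cube.
  y = -1: RHS = -24 is not a perfect cube.
  y = 2: RHS = 147 is not a perfect cube.
  y = -2: RHS = -157 is not a perfect cube.
  y = 3: RHS = 508 is not a perfect cube.
  y = -3: RHS = -518 is not a perfect cube.
Continuing the search up to |y| = 40 finds no solutions either.
No (x, y) in the scanned range satisfies the equation.

No integer solutions with |y| ≤ 40.


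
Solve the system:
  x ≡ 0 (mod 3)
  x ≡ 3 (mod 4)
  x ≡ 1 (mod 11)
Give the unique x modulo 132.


Moduli 3, 4, 11 are pairwise coprime; by CRT there is a unique solution modulo M = 3 · 4 · 11 = 132.
Solve pairwise, accumulating the modulus:
  Start with x ≡ 0 (mod 3).
  Combine with x ≡ 3 (mod 4): since gcd(3, 4) = 1, we get a unique residue mod 12.
    Write x = 0 + 3·t and substitute into x ≡ 3 (mod 4): 3·t ≡ 3 − 0 = 3 (mod 4).
    The inverse of 3 mod 4 is 3 (since 3·3 = 9 = 2·4 + 1), so t ≡ 3·3 = 9 ≡ 1 (mod 4).
    Then x = 0 + 3·1 = 3, valid modulo lcm(3, 4) = 12: x ≡ 3 (mod 12).
  Combine with x ≡ 1 (mod 11): since gcd(12, 11) = 1, we get a unique residue mod 132.
    Write x = 3 + 12·t and substitute into x ≡ 1 (mod 11): 12·t ≡ 1 − 3 = -2 (mod 11).
    Reduce coefficients mod 11: 1·t ≡ 9 (mod 11).
    So t ≡ 9 (mod 11).
    Then x = 3 + 12·9 = 111, valid modulo lcm(12, 11) = 132: x ≡ 111 (mod 132).
Verify: 111 mod 3 = 0 ✓, 111 mod 4 = 3 ✓, 111 mod 11 = 1 ✓.

x ≡ 111 (mod 132).


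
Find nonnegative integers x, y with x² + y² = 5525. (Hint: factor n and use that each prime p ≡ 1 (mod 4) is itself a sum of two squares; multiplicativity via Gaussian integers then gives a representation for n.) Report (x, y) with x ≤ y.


Step 1: Factor n = 5525 = 5^2 · 13 · 17.
Step 2: Check the mod-4 condition on each prime factor: 5 ≡ 1 (mod 4), exponent 2; 13 ≡ 1 (mod 4), exponent 1; 17 ≡ 1 (mod 4), exponent 1.
All primes ≡ 3 (mod 4) appear to even exponent (or don't appear), so by the two-squares theorem n IS expressible as a sum of two squares.
Step 3: Build a representation. Group n = k² · m with k = 5 and m = 13 · 17 = 221 (a product of primes ≡ 1 (mod 4)); a representation of m scales to one of n via (k·x)² + (k·y)² = k²(x² + y²). Each prime p ≡ 1 (mod 4) is itself a sum of two squares; find a² by testing p − a² for a perfect square:
  13: 13 − 1² = 12, 13 − 2² = 9 = 3² ⇒ 13 = 2² + 3².
  17: 17 − 1² = 16 = 4² ⇒ 17 = 1² + 4².
  Combine using the Brahmagupta–Fibonacci identity (a² + b²)(c² + d²) = (ac − bd)² + (ad + bc)² = (ac + bd)² + (ad − bc)²:
  13 · 17 = 221: from (2² + 3²)(1² + 4²), take (2·1 − 3·4, 2·4 + 3·1) = (2 − 12, 8 + 3) = (-10, 11); dropping signs (only squares matter) gives (10, 11); check 10² + 11² = 100 + 121 = 221 ✓.
  Scale by k = 5: (5·10, 5·11) = (50, 55).
Step 4: Order so x ≤ y and verify: 50² + 55² = 2500 + 3025 = 5525 = n. ✓

n = 5525 = 50² + 55² (one valid representation with x ≤ y).


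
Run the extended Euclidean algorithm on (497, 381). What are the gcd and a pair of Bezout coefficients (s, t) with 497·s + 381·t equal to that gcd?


Euclidean algorithm on (497, 381) — divide until remainder is 0:
  497 = 1 · 381 + 116
  381 = 3 · 116 + 33
  116 = 3 · 33 + 17
  33 = 1 · 17 + 16
  17 = 1 · 16 + 1
  16 = 16 · 1 + 0
gcd(497, 381) = 1.
Track Bezout coefficients alongside the remainders: start with r₀ = 497 = a·1 + b·0 (s = 1, t = 0) and r₁ = 381 = a·0 + b·1 (s = 0, t = 1); each new remainder r_{k+1} = r_{k-1} − q_k·r_k inherits s_{k+1} = s_{k-1} − q_k·s_k, t_{k+1} = t_{k-1} − q_k·t_k, so r_k = a·s_k + b·t_k at every step:
  q = 1: r = 116, s = 1 − 1·0 = 1, t = 0 − 1·1 = -1  (check: 497·1 + 381·(-1) = 116)
  q = 3: r = 33, s = 0 − 3·1 = -3, t = 1 − 3·(-1) = 4  (check: 497·(-3) + 381·4 = 33)
  q = 3: r = 17, s = 1 − 3·(-3) = 10, t = -1 − 3·4 = -13  (check: 497·10 + 381·(-13) = 17)
  q = 1: r = 16, s = -3 − 1·10 = -13, t = 4 − 1·(-13) = 17  (check: 497·(-13) + 381·17 = 16)
  q = 1: r = 1, s = 10 − 1·(-13) = 23, t = -13 − 1·17 = -30  (check: 497·23 + 381·(-30) = 1)
The row with r = 1 (the gcd) gives the Bezout coefficients s = 23, t = -30.
Result: 497 · (23) + 381 · (-30) = 1.

gcd(497, 381) = 1; s = 23, t = -30 (check: 497·23 + 381·(-30) = 1).


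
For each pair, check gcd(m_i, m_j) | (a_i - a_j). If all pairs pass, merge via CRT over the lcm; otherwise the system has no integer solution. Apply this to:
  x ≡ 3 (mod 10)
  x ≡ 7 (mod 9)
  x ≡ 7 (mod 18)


Moduli 10, 9, 18 are not pairwise coprime, so CRT works modulo lcm(m_i) when all pairwise compatibility conditions hold.
Pairwise compatibility: gcd(m_i, m_j) must divide a_i - a_j for every pair.
Merge one congruence at a time:
  Start: x ≡ 3 (mod 10).
  Combine with x ≡ 7 (mod 9): gcd(10, 9) = 1; 7 - 3 = 4, which IS divisible by 1, so compatible.
    Write x = 3 + 10·t and substitute into x ≡ 7 (mod 9): 10·t ≡ 7 − 3 = 4 (mod 9).
    Reduce coefficients mod 9: 1·t ≡ 4 (mod 9).
    So t ≡ 4 (mod 9).
    Then x = 3 + 10·4 = 43, valid modulo lcm(10, 9) = 90: x ≡ 43 (mod 90).
  Combine with x ≡ 7 (mod 18): gcd(90, 18) = 18; 7 - 43 = -36, which IS divisible by 18, so compatible.
    Write x = 43 + 90·t and substitute into x ≡ 7 (mod 18): 90·t ≡ 7 − 43 = -36 (mod 18).
    Divide the congruence (and modulus) by g = 18: 5·t ≡ -2 (mod 1).
    Modulo 1 every t works; take t = 0.
    Then x = 43 + 90·0 = 43, valid modulo lcm(90, 18) = 90: x ≡ 43 (mod 90).
Verify: 43 mod 10 = 3, 43 mod 9 = 7, 43 mod 18 = 7.

x ≡ 43 (mod 90).


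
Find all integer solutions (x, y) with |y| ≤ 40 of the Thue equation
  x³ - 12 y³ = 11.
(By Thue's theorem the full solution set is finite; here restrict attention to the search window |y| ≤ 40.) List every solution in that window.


The equation is x³ - 12y³ = 11. For fixed y, x³ = 12·y³ + 11, so a solution requires the RHS to be a perfect cube.
Strategy: iterate y from -40 to 40, compute RHS = 12·y³ + 11, and check whether it is a (positive or negative) perfect cube.
Check small values of y:
  y = 0: RHS = 11 is not a perfect cube.
  y = 1: RHS = 23 is not a perfect cube.
  y = -1: RHS = -1 = (-1)³ ⇒ x = -1 works.
  y = 2: RHS = 107 is not a perfect cube.
  y = -2: RHS = -85 is not a perfect cube.
  y = 3: RHS = 335 is not a perfect cube.
  y = -3: RHS = -313 is not a perfect cube.
Continuing the search up to |y| = 40 finds no further solutions beyond those listed.
Collected solutions: (-1, -1).

Solutions (with |y| ≤ 40): (-1, -1).


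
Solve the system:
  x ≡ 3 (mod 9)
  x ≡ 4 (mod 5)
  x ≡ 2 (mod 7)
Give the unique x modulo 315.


Moduli 9, 5, 7 are pairwise coprime; by CRT there is a unique solution modulo M = 9 · 5 · 7 = 315.
Solve pairwise, accumulating the modulus:
  Start with x ≡ 3 (mod 9).
  Combine with x ≡ 4 (mod 5): since gcd(9, 5) = 1, we get a unique residue mod 45.
    Write x = 3 + 9·t and substitute into x ≡ 4 (mod 5): 9·t ≡ 4 − 3 = 1 (mod 5).
    Reduce coefficients mod 5: 4·t ≡ 1 (mod 5).
    The inverse of 4 mod 5 is 4 (since 4·4 = 16 = 3·5 + 1), so t ≡ 4·1 = 4 ≡ 4 (mod 5).
    Then x = 3 + 9·4 = 39, valid modulo lcm(9, 5) = 45: x ≡ 39 (mod 45).
  Combine with x ≡ 2 (mod 7): since gcd(45, 7) = 1, we get a unique residue mod 315.
    Write x = 39 + 45·t and substitute into x ≡ 2 (mod 7): 45·t ≡ 2 − 39 = -37 (mod 7).
    Reduce coefficients mod 7: 3·t ≡ 5 (mod 7).
    The inverse of 3 mod 7 is 5 (since 3·5 = 15 = 2·7 + 1), so t ≡ 5·5 = 25 ≡ 4 (mod 7).
    Then x = 39 + 45·4 = 219, valid modulo lcm(45, 7) = 315: x ≡ 219 (mod 315).
Verify: 219 mod 9 = 3 ✓, 219 mod 5 = 4 ✓, 219 mod 7 = 2 ✓.

x ≡ 219 (mod 315).


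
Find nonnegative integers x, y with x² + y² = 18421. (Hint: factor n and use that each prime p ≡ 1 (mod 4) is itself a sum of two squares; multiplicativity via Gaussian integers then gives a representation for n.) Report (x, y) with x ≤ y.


Step 1: Factor n = 18421 = 13^2 · 109.
Step 2: Check the mod-4 condition on each prime factor: 13 ≡ 1 (mod 4), exponent 2; 109 ≡ 1 (mod 4), exponent 1.
All primes ≡ 3 (mod 4) appear to even exponent (or don't appear), so by the two-squares theorem n IS expressible as a sum of two squares.
Step 3: Build a representation. Here n = 13 · 13 · 109 is a product of primes ≡ 1 (mod 4). Each prime p ≡ 1 (mod 4) is itself a sum of two squares; find a² by testing p − a² for a perfect square:
  13: 13 − 1² = 12, 13 − 2² = 9 = 3² ⇒ 13 = 2² + 3².
  109: 109 − 1² = 108, 109 − 2² = 105, 109 − 3² = 100 = 10² ⇒ 109 = 3² + 10².
  Combine using the Brahmagupta–Fibonacci identity (a² + b²)(c² + d²) = (ac − bd)² + (ad + bc)² = (ac + bd)² + (ad − bc)²:
  13 · 13 = 169: from (2² + 3²)(2² + 3²), take (2·2 − 3·3, 2·3 + 3·2) = (4 − 9, 6 + 6) = (-5, 12); dropping signs (only squares matter) gives (5, 12); check 5² + 12² = 25 + 144 = 169 ✓.
  169 · 109 = 18421: from (5² + 12²)(3² + 10²), take (5·3 − 12·10, 5·10 + 12·3) = (15 − 120, 50 + 36) = (-105, 86); dropping signs (only squares matter) gives (105, 86); check 105² + 86² = 11025 + 7396 = 18421 ✓.
Step 4: Order so x ≤ y and verify: 86² + 105² = 7396 + 11025 = 18421 = n. ✓

n = 18421 = 86² + 105² (one valid representation with x ≤ y).


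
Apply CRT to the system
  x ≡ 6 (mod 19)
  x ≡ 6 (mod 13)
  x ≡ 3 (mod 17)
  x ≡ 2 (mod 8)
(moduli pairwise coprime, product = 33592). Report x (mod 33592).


Product of moduli M = 19 · 13 · 17 · 8 = 33592.
Merge one congruence at a time:
  Start: x ≡ 6 (mod 19).
  Combine with x ≡ 6 (mod 13); new modulus lcm = 247.
    Write x = 6 + 19·t and substitute into x ≡ 6 (mod 13): 19·t ≡ 6 − 6 = 0 (mod 13).
    Reduce coefficients mod 13: 6·t ≡ 0 (mod 13).
    The inverse of 6 mod 13 is 11 (since 6·11 = 66 = 5·13 + 1), so t ≡ 11·0 = 0 ≡ 0 (mod 13).
    Then x = 6 + 19·0 = 6, valid modulo lcm(19, 13) = 247: x ≡ 6 (mod 247).
  Combine with x ≡ 3 (mod 17); new modulus lcm = 4199.
    Write x = 6 + 247·t and substitute into x ≡ 3 (mod 17): 247·t ≡ 3 − 6 = -3 (mod 17).
    Reduce coefficients mod 17: 9·t ≡ 14 (mod 17).
    The inverse of 9 mod 17 is 2 (since 9·2 = 18 = 1·17 + 1), so t ≡ 2·14 = 28 ≡ 11 (mod 17).
    Then x = 6 + 247·11 = 2723, valid modulo lcm(247, 17) = 4199: x ≡ 2723 (mod 4199).
  Combine with x ≡ 2 (mod 8); new modulus lcm = 33592.
    Write x = 2723 + 4199·t and substitute into x ≡ 2 (mod 8): 4199·t ≡ 2 − 2723 = -2721 (mod 8).
    Reduce coefficients mod 8: 7·t ≡ 7 (mod 8).
    The inverse of 7 mod 8 is 7 (since 7·7 = 49 = 6·8 + 1), so t ≡ 7·7 = 49 ≡ 1 (mod 8).
    Then x = 2723 + 4199·1 = 6922, valid modulo lcm(4199, 8) = 33592: x ≡ 6922 (mod 33592).
Verify against each original: 6922 mod 19 = 6, 6922 mod 13 = 6, 6922 mod 17 = 3, 6922 mod 8 = 2.

x ≡ 6922 (mod 33592).


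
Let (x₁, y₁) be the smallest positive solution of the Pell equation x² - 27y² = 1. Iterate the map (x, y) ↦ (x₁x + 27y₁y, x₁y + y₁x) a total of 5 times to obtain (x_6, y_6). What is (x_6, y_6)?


Step 1: Find the fundamental solution (x₁, y₁) of x² - 27y² = 1.
  Expand √27 as a continued fraction. a₀ = ⌊√27⌋ = 5; iterate m_{k+1} = d_k·a_k − m_k, d_{k+1} = (27 − m_{k+1}²)/d_k, a_{k+1} = ⌊(a₀ + m_{k+1})/d_{k+1}⌋ (starting m₀ = 0, d₀ = 1), with convergents p_k = a_k·p_{k-1} + p_{k-2}, q_k = a_k·q_{k-1} + q_{k-2} (p₋₁ = 1, q₋₁ = 0):
  k = 0: a₀ = 5; p₀/q₀ = 5/1; p₀² − 27·q₀² = 25 − 27 = -2.
  k = 1: m = 5, d = 2, a = ⌊(5 + 5)/2⌋ = 5; p/q = (5·5 + 1)/(5·1 + 0) = 26/5; p² − 27·q² = 676 − 675 = 1.
  The first convergent with p² − 27·q² = 1 gives the fundamental solution (x₁, y₁) = (26, 5).
Step 2: Apply the recurrence (x_{n+1}, y_{n+1}) = (x₁x_n + 27y₁y_n, x₁y_n + y₁x_n) repeatedly.
  From (x_1, y_1) = (26, 5): x_2 = 26·26 + 27·5·5 = 1351; y_2 = 26·5 + 5·26 = 260.
  From (x_2, y_2) = (1351, 260): x_3 = 26·1351 + 27·5·260 = 70226; y_3 = 26·260 + 5·1351 = 13515.
  From (x_3, y_3) = (70226, 13515): x_4 = 26·70226 + 27·5·13515 = 3650401; y_4 = 26·13515 + 5·70226 = 702520.
  From (x_4, y_4) = (3650401, 702520): x_5 = 26·3650401 + 27·5·702520 = 189750626; y_5 = 26·702520 + 5·3650401 = 36517525.
  From (x_5, y_5) = (189750626, 36517525): x_6 = 26·189750626 + 27·5·36517525 = 9863382151; y_6 = 26·36517525 + 5·189750626 = 1898208780.
Step 3: Verify x_6² - 27·y_6² = 97286307456665386801 - 97286307456665386800 = 1 (should be 1). ✓

(x_1, y_1) = (26, 5); (x_6, y_6) = (9863382151, 1898208780).


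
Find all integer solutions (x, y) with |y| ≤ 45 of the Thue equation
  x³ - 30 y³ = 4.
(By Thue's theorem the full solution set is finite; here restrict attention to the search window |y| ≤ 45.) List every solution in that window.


The equation is x³ - 30y³ = 4. For fixed y, x³ = 30·y³ + 4, so a solution requires the RHS to be a perfect cube.
Strategy: iterate y from -45 to 45, compute RHS = 30·y³ + 4, and check whether it is a (positive or negative) perfect cube.
Check small values of y:
  y = 0: RHS = 4 is not a perfect cube.
  y = 1: RHS = 34 is not a perfect cube.
  y = -1: RHS = -26 is not a perfect cube.
  y = 2: RHS = 244 is not a perfect cube.
  y = -2: RHS = -236 is not a perfect cube.
  y = 3: RHS = 814 is not a perfect cube.
  y = -3: RHS = -806 is not a perfect cube.
Continuing the search up to |y| = 45 finds no solutions either.
No (x, y) in the scanned range satisfies the equation.

No integer solutions with |y| ≤ 45.


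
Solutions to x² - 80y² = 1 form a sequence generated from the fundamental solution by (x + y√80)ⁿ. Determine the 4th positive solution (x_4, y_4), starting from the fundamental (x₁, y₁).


Step 1: Find the fundamental solution (x₁, y₁) of x² - 80y² = 1.
  Expand √80 as a continued fraction. a₀ = ⌊√80⌋ = 8; iterate m_{k+1} = d_k·a_k − m_k, d_{k+1} = (80 − m_{k+1}²)/d_k, a_{k+1} = ⌊(a₀ + m_{k+1})/d_{k+1}⌋ (starting m₀ = 0, d₀ = 1), with convergents p_k = a_k·p_{k-1} + p_{k-2}, q_k = a_k·q_{k-1} + q_{k-2} (p₋₁ = 1, q₋₁ = 0):
  k = 0: a₀ = 8; p₀/q₀ = 8/1; p₀² − 80·q₀² = 64 − 80 = -16.
  k = 1: m = 8, d = 16, a = ⌊(8 + 8)/16⌋ = 1; p/q = (1·8 + 1)/(1·1 + 0) = 9/1; p² − 80·q² = 81 − 80 = 1.
  The first convergent with p² − 80·q² = 1 gives the fundamental solution (x₁, y₁) = (9, 1).
Step 2: Apply the recurrence (x_{n+1}, y_{n+1}) = (x₁x_n + 80y₁y_n, x₁y_n + y₁x_n) repeatedly.
  From (x_1, y_1) = (9, 1): x_2 = 9·9 + 80·1·1 = 161; y_2 = 9·1 + 1·9 = 18.
  From (x_2, y_2) = (161, 18): x_3 = 9·161 + 80·1·18 = 2889; y_3 = 9·18 + 1·161 = 323.
  From (x_3, y_3) = (2889, 323): x_4 = 9·2889 + 80·1·323 = 51841; y_4 = 9·323 + 1·2889 = 5796.
Step 3: Verify x_4² - 80·y_4² = 2687489281 - 2687489280 = 1 (should be 1). ✓

(x_1, y_1) = (9, 1); (x_4, y_4) = (51841, 5796).


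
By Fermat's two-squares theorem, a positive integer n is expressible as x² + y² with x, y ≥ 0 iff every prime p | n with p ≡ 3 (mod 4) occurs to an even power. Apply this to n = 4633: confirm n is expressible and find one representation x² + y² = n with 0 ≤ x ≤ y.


Step 1: Factor n = 4633 = 41 · 113.
Step 2: Check the mod-4 condition on each prime factor: 41 ≡ 1 (mod 4), exponent 1; 113 ≡ 1 (mod 4), exponent 1.
All primes ≡ 3 (mod 4) appear to even exponent (or don't appear), so by the two-squares theorem n IS expressible as a sum of two squares.
Step 3: Build a representation. Here n = 41 · 113 is a product of primes ≡ 1 (mod 4). Each prime p ≡ 1 (mod 4) is itself a sum of two squares; find a² by testing p − a² for a perfect square:
  41: 41 − 1² = 40, 41 − 2² = 37, 41 − 3² = 32, 41 − 4² = 25 = 5² ⇒ 41 = 4² + 5².
  113: 113 − 1² = 112, 113 − 2² = 109, 113 − 3² = 104, 113 − 4² = 97, 113 − 5² = 88, 113 − 6² = 77, 113 − 7² = 64 = 8² ⇒ 113 = 7² + 8².
  Combine using the Brahmagupta–Fibonacci identity (a² + b²)(c² + d²) = (ac − bd)² + (ad + bc)² = (ac + bd)² + (ad − bc)²:
  41 · 113 = 4633: from (4² + 5²)(7² + 8²), take (4·7 − 5·8, 4·8 + 5·7) = (28 − 40, 32 + 35) = (-12, 67); dropping signs (only squares matter) gives (12, 67); check 12² + 67² = 144 + 4489 = 4633 ✓.
Step 4: Order so x ≤ y and verify: 12² + 67² = 144 + 4489 = 4633 = n. ✓

n = 4633 = 12² + 67² (one valid representation with x ≤ y).


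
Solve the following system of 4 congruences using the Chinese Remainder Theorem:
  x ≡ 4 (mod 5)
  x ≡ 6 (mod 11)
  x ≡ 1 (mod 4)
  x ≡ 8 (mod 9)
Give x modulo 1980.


Product of moduli M = 5 · 11 · 4 · 9 = 1980.
Merge one congruence at a time:
  Start: x ≡ 4 (mod 5).
  Combine with x ≡ 6 (mod 11); new modulus lcm = 55.
    Write x = 4 + 5·t and substitute into x ≡ 6 (mod 11): 5·t ≡ 6 − 4 = 2 (mod 11).
    The inverse of 5 mod 11 is 9 (since 5·9 = 45 = 4·11 + 1), so t ≡ 9·2 = 18 ≡ 7 (mod 11).
    Then x = 4 + 5·7 = 39, valid modulo lcm(5, 11) = 55: x ≡ 39 (mod 55).
  Combine with x ≡ 1 (mod 4); new modulus lcm = 220.
    Write x = 39 + 55·t and substitute into x ≡ 1 (mod 4): 55·t ≡ 1 − 39 = -38 (mod 4).
    Reduce coefficients mod 4: 3·t ≡ 2 (mod 4).
    The inverse of 3 mod 4 is 3 (since 3·3 = 9 = 2·4 + 1), so t ≡ 3·2 = 6 ≡ 2 (mod 4).
    Then x = 39 + 55·2 = 149, valid modulo lcm(55, 4) = 220: x ≡ 149 (mod 220).
  Combine with x ≡ 8 (mod 9); new modulus lcm = 1980.
    Write x = 149 + 220·t and substitute into x ≡ 8 (mod 9): 220·t ≡ 8 − 149 = -141 (mod 9).
    Reduce coefficients mod 9: 4·t ≡ 3 (mod 9).
    The inverse of 4 mod 9 is 7 (since 4·7 = 28 = 3·9 + 1), so t ≡ 7·3 = 21 ≡ 3 (mod 9).
    Then x = 149 + 220·3 = 809, valid modulo lcm(220, 9) = 1980: x ≡ 809 (mod 1980).
Verify against each original: 809 mod 5 = 4, 809 mod 11 = 6, 809 mod 4 = 1, 809 mod 9 = 8.

x ≡ 809 (mod 1980).


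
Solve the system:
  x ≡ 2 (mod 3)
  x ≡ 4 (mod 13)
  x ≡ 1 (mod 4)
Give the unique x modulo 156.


Moduli 3, 13, 4 are pairwise coprime; by CRT there is a unique solution modulo M = 3 · 13 · 4 = 156.
Solve pairwise, accumulating the modulus:
  Start with x ≡ 2 (mod 3).
  Combine with x ≡ 4 (mod 13): since gcd(3, 13) = 1, we get a unique residue mod 39.
    Write x = 2 + 3·t and substitute into x ≡ 4 (mod 13): 3·t ≡ 4 − 2 = 2 (mod 13).
    The inverse of 3 mod 13 is 9 (since 3·9 = 27 = 2·13 + 1), so t ≡ 9·2 = 18 ≡ 5 (mod 13).
    Then x = 2 + 3·5 = 17, valid modulo lcm(3, 13) = 39: x ≡ 17 (mod 39).
  Combine with x ≡ 1 (mod 4): since gcd(39, 4) = 1, we get a unique residue mod 156.
    Write x = 17 + 39·t and substitute into x ≡ 1 (mod 4): 39·t ≡ 1 − 17 = -16 (mod 4).
    Reduce coefficients mod 4: 3·t ≡ 0 (mod 4).
    The inverse of 3 mod 4 is 3 (since 3·3 = 9 = 2·4 + 1), so t ≡ 3·0 = 0 ≡ 0 (mod 4).
    Then x = 17 + 39·0 = 17, valid modulo lcm(39, 4) = 156: x ≡ 17 (mod 156).
Verify: 17 mod 3 = 2 ✓, 17 mod 13 = 4 ✓, 17 mod 4 = 1 ✓.

x ≡ 17 (mod 156).


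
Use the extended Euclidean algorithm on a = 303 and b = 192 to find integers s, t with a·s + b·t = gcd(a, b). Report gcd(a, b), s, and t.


Euclidean algorithm on (303, 192) — divide until remainder is 0:
  303 = 1 · 192 + 111
  192 = 1 · 111 + 81
  111 = 1 · 81 + 30
  81 = 2 · 30 + 21
  30 = 1 · 21 + 9
  21 = 2 · 9 + 3
  9 = 3 · 3 + 0
gcd(303, 192) = 3.
Track Bezout coefficients alongside the remainders: start with r₀ = 303 = a·1 + b·0 (s = 1, t = 0) and r₁ = 192 = a·0 + b·1 (s = 0, t = 1); each new remainder r_{k+1} = r_{k-1} − q_k·r_k inherits s_{k+1} = s_{k-1} − q_k·s_k, t_{k+1} = t_{k-1} − q_k·t_k, so r_k = a·s_k + b·t_k at every step:
  q = 1: r = 111, s = 1 − 1·0 = 1, t = 0 − 1·1 = -1  (check: 303·1 + 192·(-1) = 111)
  q = 1: r = 81, s = 0 − 1·1 = -1, t = 1 − 1·(-1) = 2  (check: 303·(-1) + 192·2 = 81)
  q = 1: r = 30, s = 1 − 1·(-1) = 2, t = -1 − 1·2 = -3  (check: 303·2 + 192·(-3) = 30)
  q = 2: r = 21, s = -1 − 2·2 = -5, t = 2 − 2·(-3) = 8  (check: 303·(-5) + 192·8 = 21)
  q = 1: r = 9, s = 2 − 1·(-5) = 7, t = -3 − 1·8 = -11  (check: 303·7 + 192·(-11) = 9)
  q = 2: r = 3, s = -5 − 2·7 = -19, t = 8 − 2·(-11) = 30  (check: 303·(-19) + 192·30 = 3)
The row with r = 3 (the gcd) gives the Bezout coefficients s = -19, t = 30.
Result: 303 · (-19) + 192 · (30) = 3.

gcd(303, 192) = 3; s = -19, t = 30 (check: 303·(-19) + 192·30 = 3).


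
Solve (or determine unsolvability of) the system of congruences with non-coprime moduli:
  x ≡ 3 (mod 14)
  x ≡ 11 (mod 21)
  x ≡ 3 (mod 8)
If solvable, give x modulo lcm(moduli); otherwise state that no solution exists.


Moduli 14, 21, 8 are not pairwise coprime, so CRT works modulo lcm(m_i) when all pairwise compatibility conditions hold.
Pairwise compatibility: gcd(m_i, m_j) must divide a_i - a_j for every pair.
Merge one congruence at a time:
  Start: x ≡ 3 (mod 14).
  Combine with x ≡ 11 (mod 21): gcd(14, 21) = 7, and 11 - 3 = 8 is NOT divisible by 7.
    ⇒ system is inconsistent (no integer solution).

No solution (the system is inconsistent).


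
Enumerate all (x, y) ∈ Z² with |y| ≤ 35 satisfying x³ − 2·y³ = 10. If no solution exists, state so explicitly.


The equation is x³ - 2y³ = 10. For fixed y, x³ = 2·y³ + 10, so a solution requires the RHS to be a perfect cube.
Strategy: iterate y from -35 to 35, compute RHS = 2·y³ + 10, and check whether it is a (positive or negative) perfect cube.
Check small values of y:
  y = 0: RHS = 10 is not a perfect cube.
  y = 1: RHS = 12 is not a perfect cube.
  y = -1: RHS = 8 = (2)³ ⇒ x = 2 works.
  y = 2: RHS = 26 is not a perfect cube.
  y = -2: RHS = -6 is not a perfect cube.
  y = 3: RHS = 64 = (4)³ ⇒ x = 4 works.
  y = -3: RHS = -44 is not a perfect cube.
Continuing the search up to |y| = 35 finds no further solutions beyond those listed.
Collected solutions: (2, -1), (4, 3).

Solutions (with |y| ≤ 35): (2, -1), (4, 3).


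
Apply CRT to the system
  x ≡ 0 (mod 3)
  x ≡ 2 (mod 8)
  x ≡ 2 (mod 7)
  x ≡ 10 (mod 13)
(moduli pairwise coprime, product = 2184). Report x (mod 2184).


Product of moduli M = 3 · 8 · 7 · 13 = 2184.
Merge one congruence at a time:
  Start: x ≡ 0 (mod 3).
  Combine with x ≡ 2 (mod 8); new modulus lcm = 24.
    Write x = 0 + 3·t and substitute into x ≡ 2 (mod 8): 3·t ≡ 2 − 0 = 2 (mod 8).
    The inverse of 3 mod 8 is 3 (since 3·3 = 9 = 1·8 + 1), so t ≡ 3·2 = 6 ≡ 6 (mod 8).
    Then x = 0 + 3·6 = 18, valid modulo lcm(3, 8) = 24: x ≡ 18 (mod 24).
  Combine with x ≡ 2 (mod 7); new modulus lcm = 168.
    Write x = 18 + 24·t and substitute into x ≡ 2 (mod 7): 24·t ≡ 2 − 18 = -16 (mod 7).
    Reduce coefficients mod 7: 3·t ≡ 5 (mod 7).
    The inverse of 3 mod 7 is 5 (since 3·5 = 15 = 2·7 + 1), so t ≡ 5·5 = 25 ≡ 4 (mod 7).
    Then x = 18 + 24·4 = 114, valid modulo lcm(24, 7) = 168: x ≡ 114 (mod 168).
  Combine with x ≡ 10 (mod 13); new modulus lcm = 2184.
    Write x = 114 + 168·t and substitute into x ≡ 10 (mod 13): 168·t ≡ 10 − 114 = -104 (mod 13).
    Reduce coefficients mod 13: 12·t ≡ 0 (mod 13).
    The inverse of 12 mod 13 is 12 (since 12·12 = 144 = 11·13 + 1), so t ≡ 12·0 = 0 ≡ 0 (mod 13).
    Then x = 114 + 168·0 = 114, valid modulo lcm(168, 13) = 2184: x ≡ 114 (mod 2184).
Verify against each original: 114 mod 3 = 0, 114 mod 8 = 2, 114 mod 7 = 2, 114 mod 13 = 10.

x ≡ 114 (mod 2184).


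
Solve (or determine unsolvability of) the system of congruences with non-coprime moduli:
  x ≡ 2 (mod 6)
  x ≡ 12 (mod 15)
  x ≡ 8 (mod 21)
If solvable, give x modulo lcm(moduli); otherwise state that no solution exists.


Moduli 6, 15, 21 are not pairwise coprime, so CRT works modulo lcm(m_i) when all pairwise compatibility conditions hold.
Pairwise compatibility: gcd(m_i, m_j) must divide a_i - a_j for every pair.
Merge one congruence at a time:
  Start: x ≡ 2 (mod 6).
  Combine with x ≡ 12 (mod 15): gcd(6, 15) = 3, and 12 - 2 = 10 is NOT divisible by 3.
    ⇒ system is inconsistent (no integer solution).

No solution (the system is inconsistent).


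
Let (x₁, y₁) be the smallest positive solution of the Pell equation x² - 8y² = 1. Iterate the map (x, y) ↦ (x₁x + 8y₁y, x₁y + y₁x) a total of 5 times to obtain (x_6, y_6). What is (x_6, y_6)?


Step 1: Find the fundamental solution (x₁, y₁) of x² - 8y² = 1.
  Expand √8 as a continued fraction. a₀ = ⌊√8⌋ = 2; iterate m_{k+1} = d_k·a_k − m_k, d_{k+1} = (8 − m_{k+1}²)/d_k, a_{k+1} = ⌊(a₀ + m_{k+1})/d_{k+1}⌋ (starting m₀ = 0, d₀ = 1), with convergents p_k = a_k·p_{k-1} + p_{k-2}, q_k = a_k·q_{k-1} + q_{k-2} (p₋₁ = 1, q₋₁ = 0):
  k = 0: a₀ = 2; p₀/q₀ = 2/1; p₀² − 8·q₀² = 4 − 8 = -4.
  k = 1: m = 2, d = 4, a = ⌊(2 + 2)/4⌋ = 1; p/q = (1·2 + 1)/(1·1 + 0) = 3/1; p² − 8·q² = 9 − 8 = 1.
  The first convergent with p² − 8·q² = 1 gives the fundamental solution (x₁, y₁) = (3, 1).
Step 2: Apply the recurrence (x_{n+1}, y_{n+1}) = (x₁x_n + 8y₁y_n, x₁y_n + y₁x_n) repeatedly.
  From (x_1, y_1) = (3, 1): x_2 = 3·3 + 8·1·1 = 17; y_2 = 3·1 + 1·3 = 6.
  From (x_2, y_2) = (17, 6): x_3 = 3·17 + 8·1·6 = 99; y_3 = 3·6 + 1·17 = 35.
  From (x_3, y_3) = (99, 35): x_4 = 3·99 + 8·1·35 = 577; y_4 = 3·35 + 1·99 = 204.
  From (x_4, y_4) = (577, 204): x_5 = 3·577 + 8·1·204 = 3363; y_5 = 3·204 + 1·577 = 1189.
  From (x_5, y_5) = (3363, 1189): x_6 = 3·3363 + 8·1·1189 = 19601; y_6 = 3·1189 + 1·3363 = 6930.
Step 3: Verify x_6² - 8·y_6² = 384199201 - 384199200 = 1 (should be 1). ✓

(x_1, y_1) = (3, 1); (x_6, y_6) = (19601, 6930).


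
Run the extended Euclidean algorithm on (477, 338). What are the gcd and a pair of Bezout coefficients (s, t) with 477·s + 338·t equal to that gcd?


Euclidean algorithm on (477, 338) — divide until remainder is 0:
  477 = 1 · 338 + 139
  338 = 2 · 139 + 60
  139 = 2 · 60 + 19
  60 = 3 · 19 + 3
  19 = 6 · 3 + 1
  3 = 3 · 1 + 0
gcd(477, 338) = 1.
Track Bezout coefficients alongside the remainders: start with r₀ = 477 = a·1 + b·0 (s = 1, t = 0) and r₁ = 338 = a·0 + b·1 (s = 0, t = 1); each new remainder r_{k+1} = r_{k-1} − q_k·r_k inherits s_{k+1} = s_{k-1} − q_k·s_k, t_{k+1} = t_{k-1} − q_k·t_k, so r_k = a·s_k + b·t_k at every step:
  q = 1: r = 139, s = 1 − 1·0 = 1, t = 0 − 1·1 = -1  (check: 477·1 + 338·(-1) = 139)
  q = 2: r = 60, s = 0 − 2·1 = -2, t = 1 − 2·(-1) = 3  (check: 477·(-2) + 338·3 = 60)
  q = 2: r = 19, s = 1 − 2·(-2) = 5, t = -1 − 2·3 = -7  (check: 477·5 + 338·(-7) = 19)
  q = 3: r = 3, s = -2 − 3·5 = -17, t = 3 − 3·(-7) = 24  (check: 477·(-17) + 338·24 = 3)
  q = 6: r = 1, s = 5 − 6·(-17) = 107, t = -7 − 6·24 = -151  (check: 477·107 + 338·(-151) = 1)
The row with r = 1 (the gcd) gives the Bezout coefficients s = 107, t = -151.
Result: 477 · (107) + 338 · (-151) = 1.

gcd(477, 338) = 1; s = 107, t = -151 (check: 477·107 + 338·(-151) = 1).


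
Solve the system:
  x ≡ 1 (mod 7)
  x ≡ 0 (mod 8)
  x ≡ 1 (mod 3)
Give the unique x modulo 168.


Moduli 7, 8, 3 are pairwise coprime; by CRT there is a unique solution modulo M = 7 · 8 · 3 = 168.
Solve pairwise, accumulating the modulus:
  Start with x ≡ 1 (mod 7).
  Combine with x ≡ 0 (mod 8): since gcd(7, 8) = 1, we get a unique residue mod 56.
    Write x = 1 + 7·t and substitute into x ≡ 0 (mod 8): 7·t ≡ 0 − 1 = -1 (mod 8).
    Reduce coefficients mod 8: 7·t ≡ 7 (mod 8).
    The inverse of 7 mod 8 is 7 (since 7·7 = 49 = 6·8 + 1), so t ≡ 7·7 = 49 ≡ 1 (mod 8).
    Then x = 1 + 7·1 = 8, valid modulo lcm(7, 8) = 56: x ≡ 8 (mod 56).
  Combine with x ≡ 1 (mod 3): since gcd(56, 3) = 1, we get a unique residue mod 168.
    Write x = 8 + 56·t and substitute into x ≡ 1 (mod 3): 56·t ≡ 1 − 8 = -7 (mod 3).
    Reduce coefficients mod 3: 2·t ≡ 2 (mod 3).
    The inverse of 2 mod 3 is 2 (since 2·2 = 4 = 1·3 + 1), so t ≡ 2·2 = 4 ≡ 1 (mod 3).
    Then x = 8 + 56·1 = 64, valid modulo lcm(56, 3) = 168: x ≡ 64 (mod 168).
Verify: 64 mod 7 = 1 ✓, 64 mod 8 = 0 ✓, 64 mod 3 = 1 ✓.

x ≡ 64 (mod 168).


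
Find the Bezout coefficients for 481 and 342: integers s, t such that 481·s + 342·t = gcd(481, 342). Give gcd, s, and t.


Euclidean algorithm on (481, 342) — divide until remainder is 0:
  481 = 1 · 342 + 139
  342 = 2 · 139 + 64
  139 = 2 · 64 + 11
  64 = 5 · 11 + 9
  11 = 1 · 9 + 2
  9 = 4 · 2 + 1
  2 = 2 · 1 + 0
gcd(481, 342) = 1.
Track Bezout coefficients alongside the remainders: start with r₀ = 481 = a·1 + b·0 (s = 1, t = 0) and r₁ = 342 = a·0 + b·1 (s = 0, t = 1); each new remainder r_{k+1} = r_{k-1} − q_k·r_k inherits s_{k+1} = s_{k-1} − q_k·s_k, t_{k+1} = t_{k-1} − q_k·t_k, so r_k = a·s_k + b·t_k at every step:
  q = 1: r = 139, s = 1 − 1·0 = 1, t = 0 − 1·1 = -1  (check: 481·1 + 342·(-1) = 139)
  q = 2: r = 64, s = 0 − 2·1 = -2, t = 1 − 2·(-1) = 3  (check: 481·(-2) + 342·3 = 64)
  q = 2: r = 11, s = 1 − 2·(-2) = 5, t = -1 − 2·3 = -7  (check: 481·5 + 342·(-7) = 11)
  q = 5: r = 9, s = -2 − 5·5 = -27, t = 3 − 5·(-7) = 38  (check: 481·(-27) + 342·38 = 9)
  q = 1: r = 2, s = 5 − 1·(-27) = 32, t = -7 − 1·38 = -45  (check: 481·32 + 342·(-45) = 2)
  q = 4: r = 1, s = -27 − 4·32 = -155, t = 38 − 4·(-45) = 218  (check: 481·(-155) + 342·218 = 1)
The row with r = 1 (the gcd) gives the Bezout coefficients s = -155, t = 218.
Result: 481 · (-155) + 342 · (218) = 1.

gcd(481, 342) = 1; s = -155, t = 218 (check: 481·(-155) + 342·218 = 1).


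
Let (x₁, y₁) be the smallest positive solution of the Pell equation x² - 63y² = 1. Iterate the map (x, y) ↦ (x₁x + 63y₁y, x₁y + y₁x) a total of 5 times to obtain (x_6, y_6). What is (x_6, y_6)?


Step 1: Find the fundamental solution (x₁, y₁) of x² - 63y² = 1.
  Expand √63 as a continued fraction. a₀ = ⌊√63⌋ = 7; iterate m_{k+1} = d_k·a_k − m_k, d_{k+1} = (63 − m_{k+1}²)/d_k, a_{k+1} = ⌊(a₀ + m_{k+1})/d_{k+1}⌋ (starting m₀ = 0, d₀ = 1), with convergents p_k = a_k·p_{k-1} + p_{k-2}, q_k = a_k·q_{k-1} + q_{k-2} (p₋₁ = 1, q₋₁ = 0):
  k = 0: a₀ = 7; p₀/q₀ = 7/1; p₀² − 63·q₀² = 49 − 63 = -14.
  k = 1: m = 7, d = 14, a = ⌊(7 + 7)/14⌋ = 1; p/q = (1·7 + 1)/(1·1 + 0) = 8/1; p² − 63·q² = 64 − 63 = 1.
  The first convergent with p² − 63·q² = 1 gives the fundamental solution (x₁, y₁) = (8, 1).
Step 2: Apply the recurrence (x_{n+1}, y_{n+1}) = (x₁x_n + 63y₁y_n, x₁y_n + y₁x_n) repeatedly.
  From (x_1, y_1) = (8, 1): x_2 = 8·8 + 63·1·1 = 127; y_2 = 8·1 + 1·8 = 16.
  From (x_2, y_2) = (127, 16): x_3 = 8·127 + 63·1·16 = 2024; y_3 = 8·16 + 1·127 = 255.
  From (x_3, y_3) = (2024, 255): x_4 = 8·2024 + 63·1·255 = 32257; y_4 = 8·255 + 1·2024 = 4064.
  From (x_4, y_4) = (32257, 4064): x_5 = 8·32257 + 63·1·4064 = 514088; y_5 = 8·4064 + 1·32257 = 64769.
  From (x_5, y_5) = (514088, 64769): x_6 = 8·514088 + 63·1·64769 = 8193151; y_6 = 8·64769 + 1·514088 = 1032240.
Step 3: Verify x_6² - 63·y_6² = 67127723308801 - 67127723308800 = 1 (should be 1). ✓

(x_1, y_1) = (8, 1); (x_6, y_6) = (8193151, 1032240).


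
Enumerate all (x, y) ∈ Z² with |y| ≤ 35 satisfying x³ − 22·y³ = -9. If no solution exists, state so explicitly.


The equation is x³ - 22y³ = -9. For fixed y, x³ = 22·y³ − 9, so a solution requires the RHS to be a perfect cube.
Strategy: iterate y from -35 to 35, compute RHS = 22·y³ − 9, and check whether it is a (positive or negative) perfect cube.
Check small values of y:
  y = 0: RHS = -9 is not a perfect cube.
  y = 1: RHS = 13 is not a perfect cube.
  y = -1: RHS = -31 is not a perfect cube.
  y = 2: RHS = 167 is not a perfect cube.
  y = -2: RHS = -185 is not a perfect cube.
  y = 3: RHS = 585 is not a perfect cube.
  y = -3: RHS = -603 is not a perfect cube.
Continuing the search up to |y| = 35 finds no solutions either.
No (x, y) in the scanned range satisfies the equation.

No integer solutions with |y| ≤ 35.


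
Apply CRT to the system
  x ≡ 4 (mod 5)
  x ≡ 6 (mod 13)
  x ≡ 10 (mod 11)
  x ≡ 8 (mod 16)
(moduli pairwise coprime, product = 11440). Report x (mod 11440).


Product of moduli M = 5 · 13 · 11 · 16 = 11440.
Merge one congruence at a time:
  Start: x ≡ 4 (mod 5).
  Combine with x ≡ 6 (mod 13); new modulus lcm = 65.
    Write x = 4 + 5·t and substitute into x ≡ 6 (mod 13): 5·t ≡ 6 − 4 = 2 (mod 13).
    The inverse of 5 mod 13 is 8 (since 5·8 = 40 = 3·13 + 1), so t ≡ 8·2 = 16 ≡ 3 (mod 13).
    Then x = 4 + 5·3 = 19, valid modulo lcm(5, 13) = 65: x ≡ 19 (mod 65).
  Combine with x ≡ 10 (mod 11); new modulus lcm = 715.
    Write x = 19 + 65·t and substitute into x ≡ 10 (mod 11): 65·t ≡ 10 − 19 = -9 (mod 11).
    Reduce coefficients mod 11: 10·t ≡ 2 (mod 11).
    The inverse of 10 mod 11 is 10 (since 10·10 = 100 = 9·11 + 1), so t ≡ 10·2 = 20 ≡ 9 (mod 11).
    Then x = 19 + 65·9 = 604, valid modulo lcm(65, 11) = 715: x ≡ 604 (mod 715).
  Combine with x ≡ 8 (mod 16); new modulus lcm = 11440.
    Write x = 604 + 715·t and substitute into x ≡ 8 (mod 16): 715·t ≡ 8 − 604 = -596 (mod 16).
    Reduce coefficients mod 16: 11·t ≡ 12 (mod 16).
    The inverse of 11 mod 16 is 3 (since 11·3 = 33 = 2·16 + 1), so t ≡ 3·12 = 36 ≡ 4 (mod 16).
    Then x = 604 + 715·4 = 3464, valid modulo lcm(715, 16) = 11440: x ≡ 3464 (mod 11440).
Verify against each original: 3464 mod 5 = 4, 3464 mod 13 = 6, 3464 mod 11 = 10, 3464 mod 16 = 8.

x ≡ 3464 (mod 11440).


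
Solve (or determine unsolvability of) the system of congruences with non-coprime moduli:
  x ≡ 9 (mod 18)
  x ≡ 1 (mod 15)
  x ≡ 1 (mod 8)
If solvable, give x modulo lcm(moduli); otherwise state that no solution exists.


Moduli 18, 15, 8 are not pairwise coprime, so CRT works modulo lcm(m_i) when all pairwise compatibility conditions hold.
Pairwise compatibility: gcd(m_i, m_j) must divide a_i - a_j for every pair.
Merge one congruence at a time:
  Start: x ≡ 9 (mod 18).
  Combine with x ≡ 1 (mod 15): gcd(18, 15) = 3, and 1 - 9 = -8 is NOT divisible by 3.
    ⇒ system is inconsistent (no integer solution).

No solution (the system is inconsistent).


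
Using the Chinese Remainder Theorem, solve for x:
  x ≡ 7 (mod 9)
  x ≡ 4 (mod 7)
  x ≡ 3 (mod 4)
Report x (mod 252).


Moduli 9, 7, 4 are pairwise coprime; by CRT there is a unique solution modulo M = 9 · 7 · 4 = 252.
Solve pairwise, accumulating the modulus:
  Start with x ≡ 7 (mod 9).
  Combine with x ≡ 4 (mod 7): since gcd(9, 7) = 1, we get a unique residue mod 63.
    Write x = 7 + 9·t and substitute into x ≡ 4 (mod 7): 9·t ≡ 4 − 7 = -3 (mod 7).
    Reduce coefficients mod 7: 2·t ≡ 4 (mod 7).
    The inverse of 2 mod 7 is 4 (since 2·4 = 8 = 1·7 + 1), so t ≡ 4·4 = 16 ≡ 2 (mod 7).
    Then x = 7 + 9·2 = 25, valid modulo lcm(9, 7) = 63: x ≡ 25 (mod 63).
  Combine with x ≡ 3 (mod 4): since gcd(63, 4) = 1, we get a unique residue mod 252.
    Write x = 25 + 63·t and substitute into x ≡ 3 (mod 4): 63·t ≡ 3 − 25 = -22 (mod 4).
    Reduce coefficients mod 4: 3·t ≡ 2 (mod 4).
    The inverse of 3 mod 4 is 3 (since 3·3 = 9 = 2·4 + 1), so t ≡ 3·2 = 6 ≡ 2 (mod 4).
    Then x = 25 + 63·2 = 151, valid modulo lcm(63, 4) = 252: x ≡ 151 (mod 252).
Verify: 151 mod 9 = 7 ✓, 151 mod 7 = 4 ✓, 151 mod 4 = 3 ✓.

x ≡ 151 (mod 252).


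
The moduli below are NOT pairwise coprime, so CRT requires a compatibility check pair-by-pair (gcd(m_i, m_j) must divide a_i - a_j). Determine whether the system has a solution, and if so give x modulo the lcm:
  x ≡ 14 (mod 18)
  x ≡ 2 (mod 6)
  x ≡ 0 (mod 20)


Moduli 18, 6, 20 are not pairwise coprime, so CRT works modulo lcm(m_i) when all pairwise compatibility conditions hold.
Pairwise compatibility: gcd(m_i, m_j) must divide a_i - a_j for every pair.
Merge one congruence at a time:
  Start: x ≡ 14 (mod 18).
  Combine with x ≡ 2 (mod 6): gcd(18, 6) = 6; 2 - 14 = -12, which IS divisible by 6, so compatible.
    Write x = 14 + 18·t and substitute into x ≡ 2 (mod 6): 18·t ≡ 2 − 14 = -12 (mod 6).
    Divide the congruence (and modulus) by g = 6: 3·t ≡ -2 (mod 1).
    Modulo 1 every t works; take t = 0.
    Then x = 14 + 18·0 = 14, valid modulo lcm(18, 6) = 18: x ≡ 14 (mod 18).
  Combine with x ≡ 0 (mod 20): gcd(18, 20) = 2; 0 - 14 = -14, which IS divisible by 2, so compatible.
    Write x = 14 + 18·t and substitute into x ≡ 0 (mod 20): 18·t ≡ 0 − 14 = -14 (mod 20).
    Divide the congruence (and modulus) by g = 2: 9·t ≡ -7 (mod 10).
    Reduce coefficients mod 10: 9·t ≡ 3 (mod 10).
    The inverse of 9 mod 10 is 9 (since 9·9 = 81 = 8·10 + 1), so t ≡ 9·3 = 27 ≡ 7 (mod 10).
    Then x = 14 + 18·7 = 140, valid modulo lcm(18, 20) = 180: x ≡ 140 (mod 180).
Verify: 140 mod 18 = 14, 140 mod 6 = 2, 140 mod 20 = 0.

x ≡ 140 (mod 180).
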